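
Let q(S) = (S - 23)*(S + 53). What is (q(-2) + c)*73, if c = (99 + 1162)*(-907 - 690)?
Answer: -147101716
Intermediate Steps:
c = -2013817 (c = 1261*(-1597) = -2013817)
q(S) = (-23 + S)*(53 + S)
(q(-2) + c)*73 = ((-1219 + (-2)² + 30*(-2)) - 2013817)*73 = ((-1219 + 4 - 60) - 2013817)*73 = (-1275 - 2013817)*73 = -2015092*73 = -147101716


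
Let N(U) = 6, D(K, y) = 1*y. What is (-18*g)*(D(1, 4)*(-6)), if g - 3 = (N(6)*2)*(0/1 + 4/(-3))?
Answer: -5616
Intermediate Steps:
D(K, y) = y
g = -13 (g = 3 + (6*2)*(0/1 + 4/(-3)) = 3 + 12*(0*1 + 4*(-1/3)) = 3 + 12*(0 - 4/3) = 3 + 12*(-4/3) = 3 - 16 = -13)
(-18*g)*(D(1, 4)*(-6)) = (-18*(-13))*(4*(-6)) = 234*(-24) = -5616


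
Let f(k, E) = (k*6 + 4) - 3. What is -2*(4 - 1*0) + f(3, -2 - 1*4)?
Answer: 11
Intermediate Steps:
f(k, E) = 1 + 6*k (f(k, E) = (6*k + 4) - 3 = (4 + 6*k) - 3 = 1 + 6*k)
-2*(4 - 1*0) + f(3, -2 - 1*4) = -2*(4 - 1*0) + (1 + 6*3) = -2*(4 + 0) + (1 + 18) = -2*4 + 19 = -8 + 19 = 11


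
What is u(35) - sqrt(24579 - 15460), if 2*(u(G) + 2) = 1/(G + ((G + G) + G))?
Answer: -559/280 - sqrt(9119) ≈ -97.490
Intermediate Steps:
u(G) = -2 + 1/(8*G) (u(G) = -2 + 1/(2*(G + ((G + G) + G))) = -2 + 1/(2*(G + (2*G + G))) = -2 + 1/(2*(G + 3*G)) = -2 + 1/(2*((4*G))) = -2 + (1/(4*G))/2 = -2 + 1/(8*G))
u(35) - sqrt(24579 - 15460) = (-2 + (1/8)/35) - sqrt(24579 - 15460) = (-2 + (1/8)*(1/35)) - sqrt(9119) = (-2 + 1/280) - sqrt(9119) = -559/280 - sqrt(9119)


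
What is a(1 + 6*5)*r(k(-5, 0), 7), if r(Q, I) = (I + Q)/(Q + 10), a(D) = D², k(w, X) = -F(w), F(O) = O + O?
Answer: 16337/20 ≈ 816.85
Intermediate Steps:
F(O) = 2*O
k(w, X) = -2*w
r(Q, I) = (I + Q)/(10 + Q)
a(1 + 6*5)*r(k(-5, 0), 7) = (1 + 6*5)²*((7 - 2*(-5))/(10 - 2*(-5))) = (1 + 30)²*((7 + 10)/(10 + 10)) = 31²*(17/20) = 961*((1/20)*17) = 961*(17/20) = 16337/20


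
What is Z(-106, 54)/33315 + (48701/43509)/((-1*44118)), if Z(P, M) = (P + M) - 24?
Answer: -49168919509/21316381338510 ≈ -0.0023066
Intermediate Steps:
Z(P, M) = -24 + M + P (Z(P, M) = (M + P) - 24 = -24 + M + P)
Z(-106, 54)/33315 + (48701/43509)/((-1*44118)) = (-24 + 54 - 106)/33315 + (48701/43509)/((-1*44118)) = -76*1/33315 + (48701*(1/43509))/(-44118) = -76/33315 + (48701/43509)*(-1/44118) = -76/33315 - 48701/1919530062 = -49168919509/21316381338510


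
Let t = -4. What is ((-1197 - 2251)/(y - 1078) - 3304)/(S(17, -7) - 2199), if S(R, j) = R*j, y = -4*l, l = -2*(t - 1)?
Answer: 922606/647881 ≈ 1.4240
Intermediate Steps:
l = 10 (l = -2*(-4 - 1) = -2*(-5) = 10)
y = -40 (y = -4*10 = -40)
((-1197 - 2251)/(y - 1078) - 3304)/(S(17, -7) - 2199) = ((-1197 - 2251)/(-40 - 1078) - 3304)/(17*(-7) - 2199) = (-3448/(-1118) - 3304)/(-119 - 2199) = (-3448*(-1/1118) - 3304)/(-2318) = (1724/559 - 3304)*(-1/2318) = -1845212/559*(-1/2318) = 922606/647881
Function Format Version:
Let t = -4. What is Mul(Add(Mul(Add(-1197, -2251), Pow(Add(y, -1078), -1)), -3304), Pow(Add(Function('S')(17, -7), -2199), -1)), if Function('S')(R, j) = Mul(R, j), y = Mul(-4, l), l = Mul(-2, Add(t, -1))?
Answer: Rational(922606, 647881) ≈ 1.4240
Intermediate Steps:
l = 10 (l = Mul(-2, Add(-4, -1)) = Mul(-2, -5) = 10)
y = -40 (y = Mul(-4, 10) = -40)
Mul(Add(Mul(Add(-1197, -2251), Pow(Add(y, -1078), -1)), -3304), Pow(Add(Function('S')(17, -7), -2199), -1)) = Mul(Add(Mul(Add(-1197, -2251), Pow(Add(-40, -1078), -1)), -3304), Pow(Add(Mul(17, -7), -2199), -1)) = Mul(Add(Mul(-3448, Pow(-1118, -1)), -3304), Pow(Add(-119, -2199), -1)) = Mul(Add(Mul(-3448, Rational(-1, 1118)), -3304), Pow(-2318, -1)) = Mul(Add(Rational(1724, 559), -3304), Rational(-1, 2318)) = Mul(Rational(-1845212, 559), Rational(-1, 2318)) = Rational(922606, 647881)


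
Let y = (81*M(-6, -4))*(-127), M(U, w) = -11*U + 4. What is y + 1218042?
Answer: 497952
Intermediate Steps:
M(U, w) = 4 - 11*U
y = -720090 (y = (81*(4 - 11*(-6)))*(-127) = (81*(4 + 66))*(-127) = (81*70)*(-127) = 5670*(-127) = -720090)
y + 1218042 = -720090 + 1218042 = 497952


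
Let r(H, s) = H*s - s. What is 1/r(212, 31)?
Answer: 1/6541 ≈ 0.00015288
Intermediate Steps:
r(H, s) = -s + H*s
1/r(212, 31) = 1/(31*(-1 + 212)) = 1/(31*211) = 1/6541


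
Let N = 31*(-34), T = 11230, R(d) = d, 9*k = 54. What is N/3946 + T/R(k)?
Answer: 11076814/5919 ≈ 1871.4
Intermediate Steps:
k = 6 (k = (⅑)*54 = 6)
N = -1054
N/3946 + T/R(k) = -1054/3946 + 11230/6 = -1054*1/3946 + 11230*(⅙) = -527/1973 + 5615/3 = 11076814/5919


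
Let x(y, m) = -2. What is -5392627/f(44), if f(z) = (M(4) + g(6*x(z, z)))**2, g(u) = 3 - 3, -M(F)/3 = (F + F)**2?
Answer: -5392627/36864 ≈ -146.28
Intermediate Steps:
M(F) = -12*F**2 (M(F) = -3*(F + F)**2 = -3*4*F**2 = -12*F**2)
g(u) = 0
f(z) = 36864 (f(z) = (-12*4**2 + 0)**2 = (-12*16 + 0)**2 = (-192 + 0)**2 = (-192)**2 = 36864)
-5392627/f(44) = -5392627/36864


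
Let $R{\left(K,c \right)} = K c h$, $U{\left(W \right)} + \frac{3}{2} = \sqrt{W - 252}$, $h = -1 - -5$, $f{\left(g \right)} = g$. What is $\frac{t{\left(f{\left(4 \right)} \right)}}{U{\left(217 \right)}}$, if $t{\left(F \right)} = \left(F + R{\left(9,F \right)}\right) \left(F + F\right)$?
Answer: $- \frac{7104}{149} - \frac{4736 i \sqrt{35}}{149} \approx -47.678 - 188.04 i$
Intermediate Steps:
$h = 4$ ($h = -1 + 5 = 4$)
$U{\left(W \right)} = - \frac{3}{2} + \sqrt{-252 + W}$ ($U{\left(W \right)} = - \frac{3}{2} + \sqrt{W - 252} = - \frac{3}{2} + \sqrt{-252 + W}$)
$R{\left(K,c \right)} = 4 K c$ ($R{\left(K,c \right)} = K c 4 = 4 K c$)
$t{\left(F \right)} = 74 F^{2}$ ($t{\left(F \right)} = \left(F + 4 \cdot 9 F\right) \left(F + F\right) = \left(F + 36 F\right) 2 F = 37 F 2 F = 74 F^{2}$)
$\frac{t{\left(f{\left(4 \right)} \right)}}{U{\left(217 \right)}} = \frac{74 \cdot 4^{2}}{- \frac{3}{2} + \sqrt{-252 + 217}} = \frac{74 \cdot 16}{- \frac{3}{2} + \sqrt{-35}} = \frac{1184}{- \frac{3}{2} + i \sqrt{35}}$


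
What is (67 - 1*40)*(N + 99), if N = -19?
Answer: 2160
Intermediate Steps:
(67 - 1*40)*(N + 99) = (67 - 1*40)*(-19 + 99) = (67 - 40)*80 = 27*80 = 2160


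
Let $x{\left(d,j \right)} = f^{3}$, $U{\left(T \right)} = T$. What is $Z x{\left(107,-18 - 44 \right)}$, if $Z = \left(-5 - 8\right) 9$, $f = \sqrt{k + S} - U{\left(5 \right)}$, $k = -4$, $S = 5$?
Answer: $7488$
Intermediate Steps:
$f = -4$ ($f = \sqrt{-4 + 5} - 5 = \sqrt{1} - 5 = 1 - 5 = -4$)
$x{\left(d,j \right)} = -64$ ($x{\left(d,j \right)} = \left(-4\right)^{3} = -64$)
$Z = -117$ ($Z = \left(-13\right) 9 = -117$)
$Z x{\left(107,-18 - 44 \right)} = \left(-117\right) \left(-64\right) = 7488$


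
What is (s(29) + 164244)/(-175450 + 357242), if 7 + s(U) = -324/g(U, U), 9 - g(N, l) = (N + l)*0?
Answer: 164201/181792 ≈ 0.90324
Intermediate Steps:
g(N, l) = 9 (g(N, l) = 9 - (N + l)*0 = 9 - 1*0 = 9 + 0 = 9)
s(U) = -43 (s(U) = -7 - 324/9 = -7 - 324*1/9 = -7 - 36 = -43)
(s(29) + 164244)/(-175450 + 357242) = (-43 + 164244)/(-175450 + 357242) = 164201/181792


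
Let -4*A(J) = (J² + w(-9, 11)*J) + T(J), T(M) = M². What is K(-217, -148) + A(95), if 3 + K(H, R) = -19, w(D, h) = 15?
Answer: -19563/4 ≈ -4890.8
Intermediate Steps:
K(H, R) = -22 (K(H, R) = -3 - 19 = -22)
A(J) = -15*J/4 - J²/2 (A(J) = -((J² + 15*J) + J²)/4 = -(2*J² + 15*J)/4 = -15*J/4 - J²/2)
K(-217, -148) + A(95) = -22 + (¼)*95*(-15 - 2*95) = -22 + (¼)*95*(-15 - 190) = -22 + (¼)*95*(-205) = -22 - 19475/4 = -19563/4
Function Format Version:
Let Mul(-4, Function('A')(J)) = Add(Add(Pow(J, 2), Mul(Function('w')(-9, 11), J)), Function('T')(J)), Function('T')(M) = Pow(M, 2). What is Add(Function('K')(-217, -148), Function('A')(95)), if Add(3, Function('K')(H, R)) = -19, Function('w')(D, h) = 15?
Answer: Rational(-19563, 4) ≈ -4890.8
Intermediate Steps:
Function('K')(H, R) = -22 (Function('K')(H, R) = Add(-3, -19) = -22)
Function('A')(J) = Add(Mul(Rational(-15, 4), J), Mul(Rational(-1, 2), Pow(J, 2))) (Function('A')(J) = Mul(Rational(-1, 4), Add(Add(Pow(J, 2), Mul(15, J)), Pow(J, 2))) = Mul(Rational(-1, 4), Add(Mul(2, Pow(J, 2)), Mul(15, J))) = Add(Mul(Rational(-15, 4), J), Mul(Rational(-1, 2), Pow(J, 2))))
Add(Function('K')(-217, -148), Function('A')(95)) = Add(-22, Mul(Rational(1, 4), 95, Add(-15, Mul(-2, 95)))) = Add(-22, Mul(Rational(1, 4), 95, Add(-15, -190))) = Add(-22, Mul(Rational(1, 4), 95, -205)) = Add(-22, Rational(-19475, 4)) = Rational(-19563, 4)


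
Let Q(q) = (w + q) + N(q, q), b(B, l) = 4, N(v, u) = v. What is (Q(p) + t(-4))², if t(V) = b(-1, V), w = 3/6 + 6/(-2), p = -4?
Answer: 169/4 ≈ 42.250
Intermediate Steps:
w = -5/2 (w = 3*(⅙) + 6*(-½) = ½ - 3 = -5/2 ≈ -2.5000)
t(V) = 4
Q(q) = -5/2 + 2*q (Q(q) = (-5/2 + q) + q = -5/2 + 2*q)
(Q(p) + t(-4))² = ((-5/2 + 2*(-4)) + 4)² = ((-5/2 - 8) + 4)² = (-21/2 + 4)² = (-13/2)² = 169/4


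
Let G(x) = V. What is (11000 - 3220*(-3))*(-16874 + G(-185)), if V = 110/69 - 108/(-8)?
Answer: -24033044570/69 ≈ -3.4830e+8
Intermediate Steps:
V = 2083/138 (V = 110*(1/69) - 108*(-⅛) = 110/69 + 27/2 = 2083/138 ≈ 15.094)
G(x) = 2083/138
(11000 - 3220*(-3))*(-16874 + G(-185)) = (11000 - 3220*(-3))*(-16874 + 2083/138) = (11000 + 9660)*(-2326529/138) = 20660*(-2326529/138) = -24033044570/69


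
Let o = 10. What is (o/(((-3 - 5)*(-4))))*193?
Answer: 965/16 ≈ 60.313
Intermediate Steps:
(o/(((-3 - 5)*(-4))))*193 = (10/(((-3 - 5)*(-4))))*193 = (10/((-8*(-4))))*193 = (10/32)*193 = (10*(1/32))*193 = (5/16)*193 = 965/16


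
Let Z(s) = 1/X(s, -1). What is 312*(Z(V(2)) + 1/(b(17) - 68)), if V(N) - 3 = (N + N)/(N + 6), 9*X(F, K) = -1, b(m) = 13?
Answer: -154752/55 ≈ -2813.7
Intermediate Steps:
X(F, K) = -1/9 (X(F, K) = (1/9)*(-1) = -1/9)
V(N) = 3 + 2*N/(6 + N) (V(N) = 3 + (N + N)/(N + 6) = 3 + (2*N)/(6 + N) = 3 + 2*N/(6 + N))
Z(s) = -9 (Z(s) = 1/(-1/9) = -9)
312*(Z(V(2)) + 1/(b(17) - 68)) = 312*(-9 + 1/(13 - 68)) = 312*(-9 + 1/(-55)) = 312*(-9 - 1/55) = 312*(-496/55) = -154752/55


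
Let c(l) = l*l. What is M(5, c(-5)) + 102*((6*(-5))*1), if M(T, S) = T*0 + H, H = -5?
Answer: -3065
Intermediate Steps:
c(l) = l²
M(T, S) = -5 (M(T, S) = T*0 - 5 = 0 - 5 = -5)
M(5, c(-5)) + 102*((6*(-5))*1) = -5 + 102*((6*(-5))*1) = -5 + 102*(-30*1) = -5 + 102*(-30) = -5 - 3060 = -3065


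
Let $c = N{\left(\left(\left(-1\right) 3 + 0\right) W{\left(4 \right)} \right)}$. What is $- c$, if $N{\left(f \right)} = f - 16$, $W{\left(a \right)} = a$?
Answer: $28$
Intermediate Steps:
$N{\left(f \right)} = -16 + f$ ($N{\left(f \right)} = f - 16 = -16 + f$)
$c = -28$ ($c = -16 + \left(\left(-1\right) 3 + 0\right) 4 = -16 + \left(-3 + 0\right) 4 = -16 - 12 = -28$)
$- c = \left(-1\right) \left(-28\right) = 28$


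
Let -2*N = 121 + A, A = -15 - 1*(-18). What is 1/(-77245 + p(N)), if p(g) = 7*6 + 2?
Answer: -1/77201 ≈ -1.2953e-5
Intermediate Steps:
A = 3 (A = -15 + 18 = 3)
N = -62 (N = -(121 + 3)/2 = -½*124 = -62)
p(g) = 44 (p(g) = 42 + 2 = 44)
1/(-77245 + p(N)) = 1/(-77245 + 44) = 1/(-77201) = -1/77201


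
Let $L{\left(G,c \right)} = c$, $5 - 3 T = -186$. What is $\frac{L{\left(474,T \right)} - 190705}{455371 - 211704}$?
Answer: $- \frac{571924}{731001} \approx -0.78238$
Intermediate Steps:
$T = \frac{191}{3}$ ($T = \frac{5}{3} - -62 = \frac{5}{3} + 62 = \frac{191}{3} \approx 63.667$)
$\frac{L{\left(474,T \right)} - 190705}{455371 - 211704} = \frac{\frac{191}{3} - 190705}{455371 - 211704} = - \frac{571924}{3 \cdot 243667} = \left(- \frac{571924}{3}\right) \frac{1}{243667} = - \frac{571924}{731001}$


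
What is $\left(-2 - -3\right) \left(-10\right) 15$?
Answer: $-150$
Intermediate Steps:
$\left(-2 - -3\right) \left(-10\right) 15 = \left(-2 + 3\right) \left(-10\right) 15 = 1 \left(-10\right) 15 = \left(-10\right) 15 = -150$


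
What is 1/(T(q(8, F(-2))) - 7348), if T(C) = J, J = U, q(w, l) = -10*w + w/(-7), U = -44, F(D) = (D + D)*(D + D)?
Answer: -1/7392 ≈ -0.00013528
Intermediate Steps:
F(D) = 4*D**2 (F(D) = (2*D)*(2*D) = 4*D**2)
q(w, l) = -71*w/7 (q(w, l) = -10*w + w*(-1/7) = -10*w - w/7 = -71*w/7)
J = -44
T(C) = -44
1/(T(q(8, F(-2))) - 7348) = 1/(-44 - 7348) = 1/(-7392) = -1/7392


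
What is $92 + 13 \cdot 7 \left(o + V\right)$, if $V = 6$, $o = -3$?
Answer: $365$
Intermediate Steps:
$92 + 13 \cdot 7 \left(o + V\right) = 92 + 13 \cdot 7 \left(-3 + 6\right) = 92 + 13 \cdot 7 \cdot 3 = 92 + 13 \cdot 21 = 92 + 273 = 365$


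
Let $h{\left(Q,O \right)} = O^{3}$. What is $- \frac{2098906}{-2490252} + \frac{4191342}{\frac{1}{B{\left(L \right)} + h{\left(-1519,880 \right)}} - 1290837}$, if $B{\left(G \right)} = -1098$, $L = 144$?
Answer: $- \frac{2633255450431045131215}{1095297317282286731598} \approx -2.4041$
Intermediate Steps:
$- \frac{2098906}{-2490252} + \frac{4191342}{\frac{1}{B{\left(L \right)} + h{\left(-1519,880 \right)}} - 1290837} = - \frac{2098906}{-2490252} + \frac{4191342}{\frac{1}{-1098 + 880^{3}} - 1290837} = \left(-2098906\right) \left(- \frac{1}{2490252}\right) + \frac{4191342}{\frac{1}{-1098 + 681472000} - 1290837} = \frac{1049453}{1245126} + \frac{4191342}{\frac{1}{681470902} - 1290837} = \frac{1049453}{1245126} + \frac{4191342}{- \frac{879667854724973}{681470902}} = \frac{1049453}{1245126} + 4191342 \left(- \frac{681470902}{879667854724973}\right) = \frac{1049453}{1245126} - \frac{2856277613330484}{879667854724973} = - \frac{2633255450431045131215}{1095297317282286731598}$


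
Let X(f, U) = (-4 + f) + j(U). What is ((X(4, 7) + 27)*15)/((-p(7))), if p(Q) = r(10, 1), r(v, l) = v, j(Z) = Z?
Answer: -51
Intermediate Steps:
X(f, U) = -4 + U + f (X(f, U) = (-4 + f) + U = -4 + U + f)
p(Q) = 10
((X(4, 7) + 27)*15)/((-p(7))) = (((-4 + 7 + 4) + 27)*15)/((-1*10)) = ((7 + 27)*15)/(-10) = (34*15)*(-⅒) = 510*(-⅒) = -51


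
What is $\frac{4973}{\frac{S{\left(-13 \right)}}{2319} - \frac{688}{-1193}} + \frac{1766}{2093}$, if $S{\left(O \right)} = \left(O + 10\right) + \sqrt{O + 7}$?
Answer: $\frac{15281426456766205399}{1767979329713233} - \frac{5471152755121 i \sqrt{6}}{844710620981} \approx 8643.4 - 15.865 i$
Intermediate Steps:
$S{\left(O \right)} = 10 + O + \sqrt{7 + O}$ ($S{\left(O \right)} = \left(10 + O\right) + \sqrt{7 + O} = 10 + O + \sqrt{7 + O}$)
$\frac{4973}{\frac{S{\left(-13 \right)}}{2319} - \frac{688}{-1193}} + \frac{1766}{2093} = \frac{4973}{\frac{10 - 13 + \sqrt{7 - 13}}{2319} - \frac{688}{-1193}} + \frac{1766}{2093} = \frac{4973}{\left(10 - 13 + \sqrt{-6}\right) \frac{1}{2319} - - \frac{688}{1193}} + 1766 \cdot \frac{1}{2093} = \frac{4973}{\left(10 - 13 + i \sqrt{6}\right) \frac{1}{2319} + \frac{688}{1193}} + \frac{1766}{2093} = \frac{4973}{\left(-3 + i \sqrt{6}\right) \frac{1}{2319} + \frac{688}{1193}} + \frac{1766}{2093} = \frac{4973}{\left(- \frac{1}{773} + \frac{i \sqrt{6}}{2319}\right) + \frac{688}{1193}} + \frac{1766}{2093} = \frac{4973}{\frac{530631}{922189} + \frac{i \sqrt{6}}{2319}} + \frac{1766}{2093} = \frac{1766}{2093} + \frac{4973}{\frac{530631}{922189} + \frac{i \sqrt{6}}{2319}}$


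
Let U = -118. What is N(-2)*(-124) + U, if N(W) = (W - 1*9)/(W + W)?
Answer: -459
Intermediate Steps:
N(W) = (-9 + W)/(2*W) (N(W) = (W - 9)/((2*W)) = (-9 + W)*(1/(2*W)) = (-9 + W)/(2*W))
N(-2)*(-124) + U = ((1/2)*(-9 - 2)/(-2))*(-124) - 118 = ((1/2)*(-1/2)*(-11))*(-124) - 118 = (11/4)*(-124) - 118 = -341 - 118 = -459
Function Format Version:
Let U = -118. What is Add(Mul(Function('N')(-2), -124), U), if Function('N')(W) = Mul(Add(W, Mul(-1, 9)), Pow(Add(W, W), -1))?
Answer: -459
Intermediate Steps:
Function('N')(W) = Mul(Rational(1, 2), Pow(W, -1), Add(-9, W)) (Function('N')(W) = Mul(Add(W, -9), Pow(Mul(2, W), -1)) = Mul(Add(-9, W), Mul(Rational(1, 2), Pow(W, -1))) = Mul(Rational(1, 2), Pow(W, -1), Add(-9, W)))
Add(Mul(Function('N')(-2), -124), U) = Add(Mul(Mul(Rational(1, 2), Pow(-2, -1), Add(-9, -2)), -124), -118) = Add(Mul(Mul(Rational(1, 2), Rational(-1, 2), -11), -124), -118) = Add(Mul(Rational(11, 4), -124), -118) = Add(-341, -118) = -459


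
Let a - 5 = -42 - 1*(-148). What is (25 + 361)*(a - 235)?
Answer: -47864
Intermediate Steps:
a = 111 (a = 5 + (-42 - 1*(-148)) = 5 + (-42 + 148) = 5 + 106 = 111)
(25 + 361)*(a - 235) = (25 + 361)*(111 - 235) = 386*(-124) = -47864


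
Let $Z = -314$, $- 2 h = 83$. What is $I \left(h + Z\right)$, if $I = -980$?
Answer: $348390$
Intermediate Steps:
$h = - \frac{83}{2}$ ($h = \left(- \frac{1}{2}\right) 83 = - \frac{83}{2} \approx -41.5$)
$I \left(h + Z\right) = - 980 \left(- \frac{83}{2} - 314\right) = \left(-980\right) \left(- \frac{711}{2}\right) = 348390$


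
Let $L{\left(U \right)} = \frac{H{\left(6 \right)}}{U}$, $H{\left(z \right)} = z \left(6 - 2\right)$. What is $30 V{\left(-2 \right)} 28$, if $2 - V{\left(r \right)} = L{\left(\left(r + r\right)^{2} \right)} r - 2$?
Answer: $5880$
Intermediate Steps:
$H{\left(z \right)} = 4 z$ ($H{\left(z \right)} = z 4 = 4 z$)
$L{\left(U \right)} = \frac{24}{U}$ ($L{\left(U \right)} = \frac{4 \cdot 6}{U} = \frac{24}{U}$)
$V{\left(r \right)} = 4 - \frac{6}{r}$ ($V{\left(r \right)} = 2 - \left(\frac{24}{\left(r + r\right)^{2}} r - 2\right) = 2 - \left(\frac{24}{\left(2 r\right)^{2}} r - 2\right) = 2 - \left(\frac{24}{4 r^{2}} r - 2\right) = 2 - \left(24 \frac{1}{4 r^{2}} r - 2\right) = 2 - \left(\frac{6}{r^{2}} r - 2\right) = 2 - \left(\frac{6}{r} - 2\right) = 2 - \left(-2 + \frac{6}{r}\right) = 2 + \left(2 - \frac{6}{r}\right) = 4 - \frac{6}{r}$)
$30 V{\left(-2 \right)} 28 = 30 \left(4 - \frac{6}{-2}\right) 28 = 30 \left(4 - -3\right) 28 = 30 \left(4 + 3\right) 28 = 30 \cdot 7 \cdot 28 = 210 \cdot 28 = 5880$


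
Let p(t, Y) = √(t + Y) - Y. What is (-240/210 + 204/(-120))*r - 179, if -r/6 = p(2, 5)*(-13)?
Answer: 6508/7 - 7761*√7/35 ≈ 343.04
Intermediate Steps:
p(t, Y) = √(Y + t) - Y
r = -390 + 78*√7 (r = -6*(√(5 + 2) - 1*5)*(-13) = -6*(√7 - 5)*(-13) = -6*(-5 + √7)*(-13) = -6*(65 - 13*√7) = -390 + 78*√7 ≈ -183.63)
(-240/210 + 204/(-120))*r - 179 = (-240/210 + 204/(-120))*(-390 + 78*√7) - 179 = (-240*1/210 + 204*(-1/120))*(-390 + 78*√7) - 179 = (-8/7 - 17/10)*(-390 + 78*√7) - 179 = -199*(-390 + 78*√7)/70 - 179 = (7761/7 - 7761*√7/35) - 179 = 6508/7 - 7761*√7/35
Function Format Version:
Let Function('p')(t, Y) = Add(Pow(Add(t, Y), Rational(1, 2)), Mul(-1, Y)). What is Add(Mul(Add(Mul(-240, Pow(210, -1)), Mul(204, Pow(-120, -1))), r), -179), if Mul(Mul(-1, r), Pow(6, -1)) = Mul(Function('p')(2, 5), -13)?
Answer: Add(Rational(6508, 7), Mul(Rational(-7761, 35), Pow(7, Rational(1, 2)))) ≈ 343.04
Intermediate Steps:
Function('p')(t, Y) = Add(Pow(Add(Y, t), Rational(1, 2)), Mul(-1, Y))
r = Add(-390, Mul(78, Pow(7, Rational(1, 2)))) (r = Mul(-6, Mul(Add(Pow(Add(5, 2), Rational(1, 2)), Mul(-1, 5)), -13)) = Mul(-6, Mul(Add(Pow(7, Rational(1, 2)), -5), -13)) = Mul(-6, Mul(Add(-5, Pow(7, Rational(1, 2))), -13)) = Mul(-6, Add(65, Mul(-13, Pow(7, Rational(1, 2))))) = Add(-390, Mul(78, Pow(7, Rational(1, 2)))) ≈ -183.63)
Add(Mul(Add(Mul(-240, Pow(210, -1)), Mul(204, Pow(-120, -1))), r), -179) = Add(Mul(Add(Mul(-240, Pow(210, -1)), Mul(204, Pow(-120, -1))), Add(-390, Mul(78, Pow(7, Rational(1, 2))))), -179) = Add(Mul(Add(Mul(-240, Rational(1, 210)), Mul(204, Rational(-1, 120))), Add(-390, Mul(78, Pow(7, Rational(1, 2))))), -179) = Add(Mul(Add(Rational(-8, 7), Rational(-17, 10)), Add(-390, Mul(78, Pow(7, Rational(1, 2))))), -179) = Add(Mul(Rational(-199, 70), Add(-390, Mul(78, Pow(7, Rational(1, 2))))), -179) = Add(Add(Rational(7761, 7), Mul(Rational(-7761, 35), Pow(7, Rational(1, 2)))), -179) = Add(Rational(6508, 7), Mul(Rational(-7761, 35), Pow(7, Rational(1, 2))))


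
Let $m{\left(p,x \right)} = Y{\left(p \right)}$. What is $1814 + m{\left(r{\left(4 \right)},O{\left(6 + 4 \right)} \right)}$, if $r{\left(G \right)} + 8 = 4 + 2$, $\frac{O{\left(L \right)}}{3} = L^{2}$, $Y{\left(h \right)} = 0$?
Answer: $1814$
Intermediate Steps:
$O{\left(L \right)} = 3 L^{2}$
$r{\left(G \right)} = -2$ ($r{\left(G \right)} = -8 + \left(4 + 2\right) = -8 + 6 = -2$)
$m{\left(p,x \right)} = 0$
$1814 + m{\left(r{\left(4 \right)},O{\left(6 + 4 \right)} \right)} = 1814 + 0 = 1814$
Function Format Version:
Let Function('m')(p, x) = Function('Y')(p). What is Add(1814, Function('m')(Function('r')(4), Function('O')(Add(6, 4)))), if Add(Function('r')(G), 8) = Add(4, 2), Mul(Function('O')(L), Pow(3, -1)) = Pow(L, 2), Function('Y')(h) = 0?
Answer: 1814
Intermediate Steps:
Function('O')(L) = Mul(3, Pow(L, 2))
Function('r')(G) = -2 (Function('r')(G) = Add(-8, Add(4, 2)) = Add(-8, 6) = -2)
Function('m')(p, x) = 0
Add(1814, Function('m')(Function('r')(4), Function('O')(Add(6, 4)))) = Add(1814, 0) = 1814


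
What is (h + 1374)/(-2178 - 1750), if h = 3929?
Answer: -5303/3928 ≈ -1.3500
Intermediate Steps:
(h + 1374)/(-2178 - 1750) = (3929 + 1374)/(-2178 - 1750) = 5303/(-3928) = 5303*(-1/3928) = -5303/3928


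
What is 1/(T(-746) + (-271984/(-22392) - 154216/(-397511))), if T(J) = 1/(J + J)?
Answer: 1660048867188/20806661873215 ≈ 0.079785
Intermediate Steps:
T(J) = 1/(2*J)
1/(T(-746) + (-271984/(-22392) - 154216/(-397511))) = 1/((½)/(-746) + (-271984/(-22392) - 154216/(-397511))) = 1/((½)*(-1/746) + (-271984*(-1/22392) - 154216*(-1/397511))) = 1/(-1/1492 + (33998/2799 + 154216/397511)) = 1/(-1/1492 + 13946229562/1112633289) = 1/(20806661873215/1660048867188) = 1660048867188/20806661873215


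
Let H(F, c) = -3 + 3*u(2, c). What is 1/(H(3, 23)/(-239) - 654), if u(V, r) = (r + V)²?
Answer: -239/158178 ≈ -0.0015110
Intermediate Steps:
u(V, r) = (V + r)²
H(F, c) = -3 + 3*(2 + c)²
1/(H(3, 23)/(-239) - 654) = 1/((-3 + 3*(2 + 23)²)/(-239) - 654) = 1/((-3 + 3*25²)*(-1/239) - 654) = 1/((-3 + 3*625)*(-1/239) - 654) = 1/((-3 + 1875)*(-1/239) - 654) = 1/(1872*(-1/239) - 654) = 1/(-1872/239 - 654) = 1/(-158178/239) = -239/158178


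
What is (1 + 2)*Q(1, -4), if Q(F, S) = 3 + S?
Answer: -3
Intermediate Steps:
(1 + 2)*Q(1, -4) = (1 + 2)*(3 - 4) = 3*(-1) = -3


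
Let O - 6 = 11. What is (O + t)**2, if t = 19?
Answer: 1296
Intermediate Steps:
O = 17 (O = 6 + 11 = 17)
(O + t)**2 = (17 + 19)**2 = 36**2 = 1296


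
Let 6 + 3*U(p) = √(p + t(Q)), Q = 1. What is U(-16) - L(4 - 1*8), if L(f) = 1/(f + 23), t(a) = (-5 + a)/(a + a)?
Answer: -39/19 + I*√2 ≈ -2.0526 + 1.4142*I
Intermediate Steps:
t(a) = (-5 + a)/(2*a) (t(a) = (-5 + a)/((2*a)) = (-5 + a)*(1/(2*a)) = (-5 + a)/(2*a))
L(f) = 1/(23 + f)
U(p) = -2 + √(-2 + p)/3 (U(p) = -2 + √(p + (½)*(-5 + 1)/1)/3 = -2 + √(p + (½)*1*(-4))/3 = -2 + √(p - 2)/3 = -2 + √(-2 + p)/3)
U(-16) - L(4 - 1*8) = (-2 + √(-2 - 16)/3) - 1/(23 + (4 - 1*8)) = (-2 + √(-18)/3) - 1/(23 + (4 - 8)) = (-2 + (3*I*√2)/3) - 1/(23 - 4) = (-2 + I*√2) - 1/19 = -39/19 + I*√2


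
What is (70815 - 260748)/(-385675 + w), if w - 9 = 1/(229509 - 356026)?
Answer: 24029753361/48793305323 ≈ 0.49248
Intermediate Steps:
w = 1138652/126517 (w = 9 + 1/(229509 - 356026) = 9 + 1/(-126517) = 9 - 1/126517 = 1138652/126517 ≈ 9.0000)
(70815 - 260748)/(-385675 + w) = (70815 - 260748)/(-385675 + 1138652/126517) = -189933/(-48793305323/126517) = -189933*(-126517/48793305323) = 24029753361/48793305323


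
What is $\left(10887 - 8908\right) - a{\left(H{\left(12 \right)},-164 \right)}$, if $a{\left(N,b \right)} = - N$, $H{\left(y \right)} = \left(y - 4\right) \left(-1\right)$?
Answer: $1971$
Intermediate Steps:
$H{\left(y \right)} = 4 - y$ ($H{\left(y \right)} = \left(-4 + y\right) \left(-1\right) = 4 - y$)
$\left(10887 - 8908\right) - a{\left(H{\left(12 \right)},-164 \right)} = \left(10887 - 8908\right) - - (4 - 12) = 1979 - \left(-1\right) \left(-8\right) = 1979 - 8 = 1971$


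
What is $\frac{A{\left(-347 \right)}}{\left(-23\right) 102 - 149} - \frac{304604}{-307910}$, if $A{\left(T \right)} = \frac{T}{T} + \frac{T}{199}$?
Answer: $\frac{3025659594}{3057577091} \approx 0.98956$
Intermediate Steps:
$A{\left(T \right)} = 1 + \frac{T}{199}$ ($A{\left(T \right)} = 1 + T \frac{1}{199} = 1 + \frac{T}{199}$)
$\frac{A{\left(-347 \right)}}{\left(-23\right) 102 - 149} - \frac{304604}{-307910} = \frac{1 + \frac{1}{199} \left(-347\right)}{\left(-23\right) 102 - 149} - \frac{304604}{-307910} = \frac{1 - \frac{347}{199}}{-2346 - 149} - - \frac{152302}{153955} = - \frac{148}{199 \left(-2495\right)} + \frac{152302}{153955} = \left(- \frac{148}{199}\right) \left(- \frac{1}{2495}\right) + \frac{152302}{153955} = \frac{148}{496505} + \frac{152302}{153955} = \frac{3025659594}{3057577091}$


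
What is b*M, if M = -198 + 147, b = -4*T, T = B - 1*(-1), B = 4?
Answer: 1020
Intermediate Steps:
T = 5 (T = 4 - 1*(-1) = 4 + 1 = 5)
b = -20 (b = -4*5 = -20)
M = -51
b*M = -20*(-51) = 1020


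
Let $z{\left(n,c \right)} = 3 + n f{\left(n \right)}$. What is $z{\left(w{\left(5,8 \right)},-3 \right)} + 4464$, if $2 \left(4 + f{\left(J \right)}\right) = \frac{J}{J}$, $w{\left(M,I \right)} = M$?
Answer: $\frac{8899}{2} \approx 4449.5$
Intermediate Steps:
$f{\left(J \right)} = - \frac{7}{2}$ ($f{\left(J \right)} = -4 + \frac{J \frac{1}{J}}{2} = -4 + \frac{1}{2} \cdot 1 = -4 + \frac{1}{2} = - \frac{7}{2}$)
$z{\left(n,c \right)} = 3 - \frac{7 n}{2}$ ($z{\left(n,c \right)} = 3 + n \left(- \frac{7}{2}\right) = 3 - \frac{7 n}{2}$)
$z{\left(w{\left(5,8 \right)},-3 \right)} + 4464 = \left(3 - \frac{35}{2}\right) + 4464 = - \frac{29}{2} + 4464 = \frac{8899}{2}$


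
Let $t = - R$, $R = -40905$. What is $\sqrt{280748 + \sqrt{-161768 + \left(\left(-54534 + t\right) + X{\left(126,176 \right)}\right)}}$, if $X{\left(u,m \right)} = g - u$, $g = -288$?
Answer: $\sqrt{280748 + i \sqrt{175811}} \approx 529.86 + 0.396 i$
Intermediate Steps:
$t = 40905$ ($t = \left(-1\right) \left(-40905\right) = 40905$)
$X{\left(u,m \right)} = -288 - u$
$\sqrt{280748 + \sqrt{-161768 + \left(\left(-54534 + t\right) + X{\left(126,176 \right)}\right)}} = \sqrt{280748 + \sqrt{-161768 + \left(\left(-54534 + 40905\right) - 414\right)}} = \sqrt{280748 + \sqrt{-161768 - 14043}} = \sqrt{280748 + \sqrt{-175811}} = \sqrt{280748 + i \sqrt{175811}}$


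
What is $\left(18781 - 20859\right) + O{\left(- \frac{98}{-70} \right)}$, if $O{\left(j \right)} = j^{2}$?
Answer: $- \frac{51901}{25} \approx -2076.0$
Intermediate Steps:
$\left(18781 - 20859\right) + O{\left(- \frac{98}{-70} \right)} = \left(18781 - 20859\right) + \left(- \frac{98}{-70}\right)^{2} = -2078 + \left(\left(-98\right) \left(- \frac{1}{70}\right)\right)^{2} = -2078 + \left(\frac{7}{5}\right)^{2} = -2078 + \frac{49}{25} = - \frac{51901}{25}$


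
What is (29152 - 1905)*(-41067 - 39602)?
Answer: -2197988243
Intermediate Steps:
(29152 - 1905)*(-41067 - 39602) = 27247*(-80669) = -2197988243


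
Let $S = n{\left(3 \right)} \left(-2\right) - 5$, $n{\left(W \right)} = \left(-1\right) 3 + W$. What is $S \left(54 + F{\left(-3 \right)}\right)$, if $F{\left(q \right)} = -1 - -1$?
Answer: $-270$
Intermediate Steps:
$F{\left(q \right)} = 0$ ($F{\left(q \right)} = -1 + 1 = 0$)
$n{\left(W \right)} = -3 + W$
$S = -5$ ($S = \left(-3 + 3\right) \left(-2\right) - 5 = 0 \left(-2\right) - 5 = 0 - 5 = -5$)
$S \left(54 + F{\left(-3 \right)}\right) = - 5 \left(54 + 0\right) = \left(-5\right) 54 = -270$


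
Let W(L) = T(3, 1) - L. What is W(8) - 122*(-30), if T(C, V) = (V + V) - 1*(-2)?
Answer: 3656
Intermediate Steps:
T(C, V) = 2 + 2*V (T(C, V) = 2*V + 2 = 2 + 2*V)
W(L) = 4 - L (W(L) = (2 + 2*1) - L = (2 + 2) - L = 4 - L)
W(8) - 122*(-30) = (4 - 1*8) - 122*(-30) = (4 - 8) + 3660 = -4 + 3660 = 3656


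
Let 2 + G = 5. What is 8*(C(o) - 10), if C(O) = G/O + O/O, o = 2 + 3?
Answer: -336/5 ≈ -67.200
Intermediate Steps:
G = 3 (G = -2 + 5 = 3)
o = 5
C(O) = 1 + 3/O (C(O) = 3/O + O/O = 3/O + 1 = 1 + 3/O)
8*(C(o) - 10) = 8*((3 + 5)/5 - 10) = 8*((1/5)*8 - 10) = 8*(8/5 - 10) = 8*(-42/5) = -336/5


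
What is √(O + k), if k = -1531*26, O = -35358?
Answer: 2*I*√18791 ≈ 274.16*I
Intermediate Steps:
k = -39806
√(O + k) = √(-35358 - 39806) = √(-75164) = 2*I*√18791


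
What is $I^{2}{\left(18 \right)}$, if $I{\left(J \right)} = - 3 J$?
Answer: $2916$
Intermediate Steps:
$I^{2}{\left(18 \right)} = \left(\left(-3\right) 18\right)^{2} = \left(-54\right)^{2} = 2916$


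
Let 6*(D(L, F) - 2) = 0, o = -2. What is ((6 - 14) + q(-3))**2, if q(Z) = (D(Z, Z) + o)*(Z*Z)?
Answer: 64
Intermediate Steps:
D(L, F) = 2 (D(L, F) = 2 + (1/6)*0 = 2 + 0 = 2)
q(Z) = 0 (q(Z) = (2 - 2)*(Z*Z) = 0*Z**2 = 0)
((6 - 14) + q(-3))**2 = ((6 - 14) + 0)**2 = (-8 + 0)**2 = (-8)**2 = 64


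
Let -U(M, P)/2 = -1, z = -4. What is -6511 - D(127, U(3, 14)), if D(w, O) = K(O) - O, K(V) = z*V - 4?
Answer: -6497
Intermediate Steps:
K(V) = -4 - 4*V (K(V) = -4*V - 4 = -4 - 4*V)
U(M, P) = 2 (U(M, P) = -2*(-1) = 2)
D(w, O) = -4 - 5*O (D(w, O) = (-4 - 4*O) - O = -4 - 5*O)
-6511 - D(127, U(3, 14)) = -6511 - (-4 - 5*2) = -6511 - (-4 - 10) = -6511 - 1*(-14) = -6511 + 14 = -6497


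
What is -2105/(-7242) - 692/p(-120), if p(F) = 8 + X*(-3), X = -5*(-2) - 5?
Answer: 5026199/50694 ≈ 99.148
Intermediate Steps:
X = 5 (X = 10 - 5 = 5)
p(F) = -7 (p(F) = 8 + 5*(-3) = 8 - 15 = -7)
-2105/(-7242) - 692/p(-120) = -2105/(-7242) - 692/(-7) = -2105*(-1/7242) - 692*(-⅐) = 2105/7242 + 692/7 = 5026199/50694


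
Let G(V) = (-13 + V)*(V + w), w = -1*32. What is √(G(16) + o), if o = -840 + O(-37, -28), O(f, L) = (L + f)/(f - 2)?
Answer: I*√7977/3 ≈ 29.771*I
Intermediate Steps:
w = -32
G(V) = (-32 + V)*(-13 + V) (G(V) = (-13 + V)*(V - 32) = (-13 + V)*(-32 + V) = (-32 + V)*(-13 + V))
O(f, L) = (L + f)/(-2 + f)
o = -2515/3 (o = -840 + (-28 - 37)/(-2 - 37) = -840 - 65/(-39) = -840 - 1/39*(-65) = -840 + 5/3 = -2515/3 ≈ -838.33)
√(G(16) + o) = √((416 + 16² - 45*16) - 2515/3) = √((416 + 256 - 720) - 2515/3) = √(-48 - 2515/3) = √(-2659/3) = I*√7977/3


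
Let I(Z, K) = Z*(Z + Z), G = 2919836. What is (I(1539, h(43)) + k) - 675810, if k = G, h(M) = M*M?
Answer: 6981068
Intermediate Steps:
h(M) = M**2
k = 2919836
I(Z, K) = 2*Z**2 (I(Z, K) = Z*(2*Z) = 2*Z**2)
(I(1539, h(43)) + k) - 675810 = (2*1539**2 + 2919836) - 675810 = (2*2368521 + 2919836) - 675810 = (4737042 + 2919836) - 675810 = 7656878 - 675810 = 6981068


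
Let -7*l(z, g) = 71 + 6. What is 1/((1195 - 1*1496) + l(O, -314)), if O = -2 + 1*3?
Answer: -1/312 ≈ -0.0032051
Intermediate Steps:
O = 1 (O = -2 + 3 = 1)
l(z, g) = -11 (l(z, g) = -(71 + 6)/7 = -1/7*77 = -11)
1/((1195 - 1*1496) + l(O, -314)) = 1/((1195 - 1*1496) - 11) = 1/((1195 - 1496) - 11) = 1/(-301 - 11) = 1/(-312) = -1/312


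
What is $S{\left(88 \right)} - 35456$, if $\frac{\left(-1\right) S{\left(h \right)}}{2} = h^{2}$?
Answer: $-50944$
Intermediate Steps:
$S{\left(h \right)} = - 2 h^{2}$
$S{\left(88 \right)} - 35456 = - 2 \cdot 88^{2} - 35456 = \left(-2\right) 7744 - 35456 = -15488 - 35456 = -50944$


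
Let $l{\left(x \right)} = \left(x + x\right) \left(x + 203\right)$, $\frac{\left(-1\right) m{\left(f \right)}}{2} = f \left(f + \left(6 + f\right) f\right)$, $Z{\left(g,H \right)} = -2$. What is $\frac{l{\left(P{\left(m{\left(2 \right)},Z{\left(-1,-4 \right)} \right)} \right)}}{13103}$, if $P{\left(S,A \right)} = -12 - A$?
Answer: $- \frac{3860}{13103} \approx -0.29459$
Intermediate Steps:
$m{\left(f \right)} = - 2 f \left(f + f \left(6 + f\right)\right)$ ($m{\left(f \right)} = - 2 f \left(f + \left(6 + f\right) f\right) = - 2 f \left(f + f \left(6 + f\right)\right)$)
$l{\left(x \right)} = 2 x \left(203 + x\right)$
$\frac{l{\left(P{\left(m{\left(2 \right)},Z{\left(-1,-4 \right)} \right)} \right)}}{13103} = \frac{2 \left(-12 - -2\right) \left(203 - 10\right)}{13103} = 2 \left(-12 + 2\right) \left(203 + \left(-12 + 2\right)\right) \frac{1}{13103} = 2 \left(-10\right) \left(203 - 10\right) \frac{1}{13103} = 2 \left(-10\right) 193 \cdot \frac{1}{13103} = \left(-3860\right) \frac{1}{13103} = - \frac{3860}{13103}$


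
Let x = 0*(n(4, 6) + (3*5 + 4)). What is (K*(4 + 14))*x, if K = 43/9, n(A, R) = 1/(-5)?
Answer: 0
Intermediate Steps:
n(A, R) = -⅕ (n(A, R) = 1*(-⅕) = -⅕)
K = 43/9 (K = 43*(⅑) = 43/9 ≈ 4.7778)
x = 0 (x = 0*(-⅕ + (3*5 + 4)) = 0*(-⅕ + (15 + 4)) = 0*(-⅕ + 19) = 0*(94/5) = 0)
(K*(4 + 14))*x = (43*(4 + 14)/9)*0 = ((43/9)*18)*0 = 86*0 = 0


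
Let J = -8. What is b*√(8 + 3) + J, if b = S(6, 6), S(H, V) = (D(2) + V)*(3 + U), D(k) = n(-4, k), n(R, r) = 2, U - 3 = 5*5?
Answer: -8 + 248*√11 ≈ 814.52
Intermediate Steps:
U = 28 (U = 3 + 5*5 = 3 + 25 = 28)
D(k) = 2
S(H, V) = 62 + 31*V (S(H, V) = (2 + V)*(3 + 28) = (2 + V)*31 = 62 + 31*V)
b = 248 (b = 62 + 31*6 = 62 + 186 = 248)
b*√(8 + 3) + J = 248*√(8 + 3) - 8 = 248*√11 - 8 = -8 + 248*√11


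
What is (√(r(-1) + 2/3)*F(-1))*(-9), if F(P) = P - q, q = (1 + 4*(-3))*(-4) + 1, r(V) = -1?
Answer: 138*I*√3 ≈ 239.02*I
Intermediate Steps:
q = 45 (q = (1 - 12)*(-4) + 1 = -11*(-4) + 1 = 44 + 1 = 45)
F(P) = -45 + P (F(P) = P - 1*45 = P - 45 = -45 + P)
(√(r(-1) + 2/3)*F(-1))*(-9) = (√(-1 + 2/3)*(-45 - 1))*(-9) = (√(-1 + 2*(⅓))*(-46))*(-9) = (√(-1 + ⅔)*(-46))*(-9) = (√(-⅓)*(-46))*(-9) = ((I*√3/3)*(-46))*(-9) = -46*I*√3/3*(-9) = 138*I*√3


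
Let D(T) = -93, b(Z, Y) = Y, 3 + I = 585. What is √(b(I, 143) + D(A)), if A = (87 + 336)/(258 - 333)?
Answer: 5*√2 ≈ 7.0711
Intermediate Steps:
I = 582 (I = -3 + 585 = 582)
A = -141/25 (A = 423/(-75) = 423*(-1/75) = -141/25 ≈ -5.6400)
√(b(I, 143) + D(A)) = √(143 - 93) = √50 = 5*√2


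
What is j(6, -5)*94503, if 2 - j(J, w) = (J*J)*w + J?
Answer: 16632528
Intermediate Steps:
j(J, w) = 2 - J - w*J² (j(J, w) = 2 - ((J*J)*w + J) = 2 - (J²*w + J) = 2 - (w*J² + J) = 2 - (J + w*J²) = 2 + (-J - w*J²) = 2 - J - w*J²)
j(6, -5)*94503 = (2 - 1*6 - 1*(-5)*6²)*94503 = (2 - 6 - 1*(-5)*36)*94503 = (2 - 6 + 180)*94503 = 176*94503 = 16632528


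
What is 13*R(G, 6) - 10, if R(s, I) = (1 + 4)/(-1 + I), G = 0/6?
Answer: 3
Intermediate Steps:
G = 0 (G = 0*(⅙) = 0)
R(s, I) = 5/(-1 + I)
13*R(G, 6) - 10 = 13*(5/(-1 + 6)) - 10 = 13*(5/5) - 10 = 13*(5*(⅕)) - 10 = 13*1 - 10 = 13 - 10 = 3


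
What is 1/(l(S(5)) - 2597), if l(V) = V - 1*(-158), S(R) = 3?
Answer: -1/2436 ≈ -0.00041051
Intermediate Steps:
l(V) = 158 + V (l(V) = V + 158 = 158 + V)
1/(l(S(5)) - 2597) = 1/((158 + 3) - 2597) = 1/(161 - 2597) = 1/(-2436) = -1/2436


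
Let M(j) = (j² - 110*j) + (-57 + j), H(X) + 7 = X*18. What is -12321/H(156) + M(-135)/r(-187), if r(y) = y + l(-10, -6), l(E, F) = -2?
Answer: -31477984/176463 ≈ -178.38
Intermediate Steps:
H(X) = -7 + 18*X (H(X) = -7 + X*18 = -7 + 18*X)
r(y) = -2 + y (r(y) = y - 2 = -2 + y)
M(j) = -57 + j² - 109*j
-12321/H(156) + M(-135)/r(-187) = -12321/(-7 + 18*156) + (-57 + (-135)² - 109*(-135))/(-2 - 187) = -12321/(-7 + 2808) + (-57 + 18225 + 14715)/(-189) = -12321/2801 + 32883*(-1/189) = -12321*1/2801 - 10961/63 = -12321/2801 - 10961/63 = -31477984/176463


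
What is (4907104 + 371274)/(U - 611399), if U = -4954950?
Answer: -5278378/5566349 ≈ -0.94827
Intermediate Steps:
(4907104 + 371274)/(U - 611399) = (4907104 + 371274)/(-4954950 - 611399) = 5278378/(-5566349) = 5278378*(-1/5566349) = -5278378/5566349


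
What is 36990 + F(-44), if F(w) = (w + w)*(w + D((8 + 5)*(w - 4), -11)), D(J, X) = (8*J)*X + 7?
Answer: -4792010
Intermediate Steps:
D(J, X) = 7 + 8*J*X (D(J, X) = 8*J*X + 7 = 7 + 8*J*X)
F(w) = 2*w*(4583 - 1143*w) (F(w) = (w + w)*(w + (7 + 8*((8 + 5)*(w - 4))*(-11))) = (2*w)*(w + (7 + 8*(13*(-4 + w))*(-11))) = (2*w)*(w + (7 + 8*(-52 + 13*w)*(-11))) = (2*w)*(w + (7 + (4576 - 1144*w))) = (2*w)*(w + (4583 - 1144*w)) = (2*w)*(4583 - 1143*w) = 2*w*(4583 - 1143*w))
36990 + F(-44) = 36990 + 2*(-44)*(4583 - 1143*(-44)) = 36990 + 2*(-44)*(4583 + 50292) = 36990 + 2*(-44)*54875 = 36990 - 4829000 = -4792010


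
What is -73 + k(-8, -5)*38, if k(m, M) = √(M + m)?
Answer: -73 + 38*I*√13 ≈ -73.0 + 137.01*I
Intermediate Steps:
-73 + k(-8, -5)*38 = -73 + √(-5 - 8)*38 = -73 + √(-13)*38 = -73 + (I*√13)*38 = -73 + 38*I*√13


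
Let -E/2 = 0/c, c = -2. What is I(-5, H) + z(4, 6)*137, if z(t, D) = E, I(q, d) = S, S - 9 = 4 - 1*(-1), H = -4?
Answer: 14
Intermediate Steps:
S = 14 (S = 9 + (4 - 1*(-1)) = 9 + (4 + 1) = 9 + 5 = 14)
I(q, d) = 14
E = 0 (E = -0/(-2) = -0*(-1)/2 = -2*0 = 0)
z(t, D) = 0
I(-5, H) + z(4, 6)*137 = 14 + 0*137 = 14 + 0 = 14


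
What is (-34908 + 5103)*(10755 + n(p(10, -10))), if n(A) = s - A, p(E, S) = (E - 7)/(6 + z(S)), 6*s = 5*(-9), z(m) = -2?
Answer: -1281227535/4 ≈ -3.2031e+8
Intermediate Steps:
s = -15/2 (s = (5*(-9))/6 = (1/6)*(-45) = -15/2 ≈ -7.5000)
p(E, S) = -7/4 + E/4 (p(E, S) = (E - 7)/(6 - 2) = (-7 + E)/4 = (-7 + E)*(1/4) = -7/4 + E/4)
n(A) = -15/2 - A
(-34908 + 5103)*(10755 + n(p(10, -10))) = (-34908 + 5103)*(10755 + (-15/2 - (-7/4 + (1/4)*10))) = -29805*(10755 + (-15/2 - (-7/4 + 5/2))) = -29805*(10755 + (-15/2 - 1*3/4)) = -29805*(10755 + (-15/2 - 3/4)) = -29805*(10755 - 33/4) = -29805*42987/4 = -1281227535/4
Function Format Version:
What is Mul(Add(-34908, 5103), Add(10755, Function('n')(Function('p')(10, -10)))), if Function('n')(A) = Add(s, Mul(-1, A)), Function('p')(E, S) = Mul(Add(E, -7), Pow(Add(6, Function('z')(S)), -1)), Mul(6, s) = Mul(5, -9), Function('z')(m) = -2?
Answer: Rational(-1281227535, 4) ≈ -3.2031e+8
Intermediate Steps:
s = Rational(-15, 2) (s = Mul(Rational(1, 6), Mul(5, -9)) = Mul(Rational(1, 6), -45) = Rational(-15, 2) ≈ -7.5000)
Function('p')(E, S) = Add(Rational(-7, 4), Mul(Rational(1, 4), E)) (Function('p')(E, S) = Mul(Add(E, -7), Pow(Add(6, -2), -1)) = Mul(Add(-7, E), Pow(4, -1)) = Mul(Add(-7, E), Rational(1, 4)) = Add(Rational(-7, 4), Mul(Rational(1, 4), E)))
Function('n')(A) = Add(Rational(-15, 2), Mul(-1, A))
Mul(Add(-34908, 5103), Add(10755, Function('n')(Function('p')(10, -10)))) = Mul(Add(-34908, 5103), Add(10755, Add(Rational(-15, 2), Mul(-1, Add(Rational(-7, 4), Mul(Rational(1, 4), 10)))))) = Mul(-29805, Add(10755, Add(Rational(-15, 2), Mul(-1, Add(Rational(-7, 4), Rational(5, 2)))))) = Mul(-29805, Add(10755, Add(Rational(-15, 2), Mul(-1, Rational(3, 4))))) = Mul(-29805, Add(10755, Add(Rational(-15, 2), Rational(-3, 4)))) = Mul(-29805, Add(10755, Rational(-33, 4))) = Mul(-29805, Rational(42987, 4)) = Rational(-1281227535, 4)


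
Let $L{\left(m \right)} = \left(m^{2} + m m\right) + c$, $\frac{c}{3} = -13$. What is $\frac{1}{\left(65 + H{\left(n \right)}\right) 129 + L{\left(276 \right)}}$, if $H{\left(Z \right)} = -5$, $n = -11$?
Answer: $\frac{1}{160053} \approx 6.2479 \cdot 10^{-6}$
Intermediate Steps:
$c = -39$ ($c = 3 \left(-13\right) = -39$)
$L{\left(m \right)} = -39 + 2 m^{2}$ ($L{\left(m \right)} = \left(m^{2} + m m\right) - 39 = \left(m^{2} + m^{2}\right) - 39 = 2 m^{2} - 39 = -39 + 2 m^{2}$)
$\frac{1}{\left(65 + H{\left(n \right)}\right) 129 + L{\left(276 \right)}} = \frac{1}{\left(65 - 5\right) 129 - \left(39 - 2 \cdot 276^{2}\right)} = \frac{1}{60 \cdot 129 + \left(-39 + 2 \cdot 76176\right)} = \frac{1}{7740 + \left(-39 + 152352\right)} = \frac{1}{7740 + 152313} = \frac{1}{160053}$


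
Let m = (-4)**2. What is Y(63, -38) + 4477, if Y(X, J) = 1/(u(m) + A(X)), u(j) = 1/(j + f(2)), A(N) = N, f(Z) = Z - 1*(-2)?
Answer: 5645517/1261 ≈ 4477.0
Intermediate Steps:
f(Z) = 2 + Z (f(Z) = Z + 2 = 2 + Z)
m = 16
u(j) = 1/(4 + j) (u(j) = 1/(j + (2 + 2)) = 1/(j + 4) = 1/(4 + j))
Y(X, J) = 1/(1/20 + X) (Y(X, J) = 1/(1/(4 + 16) + X) = 1/(1/20 + X))
Y(63, -38) + 4477 = 20/(1 + 20*63) + 4477 = 20/(1 + 1260) + 4477 = 20/1261 + 4477 = 5645517/1261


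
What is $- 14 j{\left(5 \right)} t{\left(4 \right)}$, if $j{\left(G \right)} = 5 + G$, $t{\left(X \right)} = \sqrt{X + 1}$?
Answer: $- 140 \sqrt{5} \approx -313.05$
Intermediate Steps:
$t{\left(X \right)} = \sqrt{1 + X}$
$- 14 j{\left(5 \right)} t{\left(4 \right)} = - 14 \left(5 + 5\right) \sqrt{1 + 4} = \left(-14\right) 10 \sqrt{5} = - 140 \sqrt{5}$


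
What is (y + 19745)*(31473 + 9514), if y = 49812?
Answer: 2850932759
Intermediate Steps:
(y + 19745)*(31473 + 9514) = (49812 + 19745)*(31473 + 9514) = 69557*40987 = 2850932759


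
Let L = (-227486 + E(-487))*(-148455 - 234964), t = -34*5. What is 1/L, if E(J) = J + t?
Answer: 1/87474360917 ≈ 1.1432e-11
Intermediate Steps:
t = -170
E(J) = -170 + J (E(J) = J - 170 = -170 + J)
L = 87474360917 (L = (-227486 + (-170 - 487))*(-148455 - 234964) = (-227486 - 657)*(-383419) = -228143*(-383419) = 87474360917)
1/L = 1/87474360917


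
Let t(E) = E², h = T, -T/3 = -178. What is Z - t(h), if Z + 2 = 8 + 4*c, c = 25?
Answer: -285050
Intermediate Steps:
T = 534 (T = -3*(-178) = 534)
h = 534
Z = 106 (Z = -2 + (8 + 4*25) = -2 + (8 + 100) = -2 + 108 = 106)
Z - t(h) = 106 - 1*534² = 106 - 1*285156 = 106 - 285156 = -285050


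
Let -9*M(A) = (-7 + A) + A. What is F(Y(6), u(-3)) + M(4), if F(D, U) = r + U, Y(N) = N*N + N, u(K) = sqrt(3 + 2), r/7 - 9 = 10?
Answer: 1196/9 + sqrt(5) ≈ 135.13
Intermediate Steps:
r = 133 (r = 63 + 7*10 = 63 + 70 = 133)
u(K) = sqrt(5)
M(A) = 7/9 - 2*A/9 (M(A) = -((-7 + A) + A)/9 = -(-7 + 2*A)/9 = 7/9 - 2*A/9)
Y(N) = N + N**2 (Y(N) = N**2 + N = N + N**2)
F(D, U) = 133 + U
F(Y(6), u(-3)) + M(4) = (133 + sqrt(5)) + (7/9 - 2/9*4) = (133 + sqrt(5)) + (7/9 - 8/9) = (133 + sqrt(5)) - 1/9 = 1196/9 + sqrt(5)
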